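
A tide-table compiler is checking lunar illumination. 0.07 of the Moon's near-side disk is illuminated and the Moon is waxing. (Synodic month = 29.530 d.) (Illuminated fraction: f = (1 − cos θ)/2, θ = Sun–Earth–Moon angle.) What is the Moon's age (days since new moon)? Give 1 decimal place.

From f = (1 − cos θ)/2: cos θ = 1 − 2×0.07 = 0.860; arccos → 30.7°.
Before full moon the principal value applies: θ = 30.7°.
Age = 29.530 × 30.7°/360° ≈ 2.52 days.

2.5 days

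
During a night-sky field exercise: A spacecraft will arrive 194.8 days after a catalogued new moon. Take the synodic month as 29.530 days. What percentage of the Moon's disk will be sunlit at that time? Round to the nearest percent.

194.8 d spans 6 complete synodic months (6 × 29.530 = 177.18 d) plus 17.62 d.
Elongation θ = 360° × 17.62/29.530 ≈ 214.8°.
Illuminated fraction = (1 − cos 214.8°)/2 = (1 − (-0.821))/2 ≈ 0.911, so 91%.

91%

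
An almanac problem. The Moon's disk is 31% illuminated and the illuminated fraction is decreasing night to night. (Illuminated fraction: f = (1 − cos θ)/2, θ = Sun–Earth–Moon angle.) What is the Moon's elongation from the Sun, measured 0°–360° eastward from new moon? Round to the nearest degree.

Invert f = (1 − cos θ)/2 to get cos θ = 1 − 2(0.31) = 0.380, hence θ₀ = arccos 0.380 = 67.7°.
A waning Moon lies in 180°–360°, so θ = 360° − 67.7° = 292.3°.

292°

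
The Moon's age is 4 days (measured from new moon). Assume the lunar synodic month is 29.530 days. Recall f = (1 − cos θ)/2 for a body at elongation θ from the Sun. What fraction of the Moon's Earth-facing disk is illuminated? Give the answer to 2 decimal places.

The Moon has covered 4/29.530 of its cycle, so θ ≈ 360° × 4/29.530 = 48.8°.
Illuminated fraction = (1 − cos 48.8°)/2 = (1 − 0.659)/2 ≈ 0.170.

0.17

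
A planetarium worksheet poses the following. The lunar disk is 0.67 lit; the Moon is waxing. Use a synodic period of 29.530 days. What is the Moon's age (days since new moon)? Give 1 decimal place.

9.0 days

From f = (1 − cos θ)/2: cos θ = 1 − 2×0.67 = -0.340; arccos → 109.9°.
Waxing ⇒ before full, so θ = 109.9°.
Age = 29.530 × 109.9°/360° ≈ 9.01 days.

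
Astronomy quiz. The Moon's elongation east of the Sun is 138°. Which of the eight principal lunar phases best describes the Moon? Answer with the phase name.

waxing gibbous

The waxing gibbous sector spans roughly 112°–158°; 138° falls inside it.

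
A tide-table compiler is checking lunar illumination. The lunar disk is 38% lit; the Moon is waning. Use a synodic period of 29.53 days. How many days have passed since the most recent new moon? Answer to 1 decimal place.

23.3 days

Invert f = (1 − cos θ)/2 to get cos θ = 1 − 2(0.38) = 0.240, hence θ₀ = arccos 0.240 = 76.1°.
Waning ⇒ past full, so θ = 360° − 76.1° = 283.9°.
Age = 29.53 × 283.9°/360° ≈ 23.29 days.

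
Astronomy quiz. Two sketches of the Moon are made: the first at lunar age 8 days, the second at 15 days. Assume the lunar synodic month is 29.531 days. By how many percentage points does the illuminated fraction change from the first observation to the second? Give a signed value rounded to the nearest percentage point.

θ₁ = 360° × 8/29.531 = 97.5°, f₁ = (1 − cos θ₁)/2 = 0.565.
θ₂ = 360° × 15/29.531 = 182.9°, f₂ = (1 − cos θ₂)/2 = 0.999.
Change = f₂ − f₁ = +0.434 → +43 percentage points.

+43 percentage points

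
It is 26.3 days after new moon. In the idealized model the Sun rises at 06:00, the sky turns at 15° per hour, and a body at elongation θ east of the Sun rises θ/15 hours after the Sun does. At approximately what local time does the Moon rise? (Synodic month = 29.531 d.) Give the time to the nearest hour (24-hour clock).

Phase angle: θ = 360°·(26.3 d)/(29.531 d) = 320.6°.
At 15° of sky rotation per hour, 320.6° corresponds to a 21.37 h lag.
06:00 + 21.37 h ≈ 03:22 → 03:00 to the nearest hour.

03:00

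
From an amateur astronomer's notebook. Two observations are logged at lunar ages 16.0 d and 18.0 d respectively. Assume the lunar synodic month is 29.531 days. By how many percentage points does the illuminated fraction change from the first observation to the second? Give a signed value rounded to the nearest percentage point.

-10 percentage points

θ₁ = 360° × 16.0/29.531 = 195.0°, f₁ = (1 − cos θ₁)/2 = 0.983.
θ₂ = 360° × 18.0/29.531 = 219.4°, f₂ = (1 − cos θ₂)/2 = 0.886.
Change = f₂ − f₁ = -0.097 → -10 percentage points.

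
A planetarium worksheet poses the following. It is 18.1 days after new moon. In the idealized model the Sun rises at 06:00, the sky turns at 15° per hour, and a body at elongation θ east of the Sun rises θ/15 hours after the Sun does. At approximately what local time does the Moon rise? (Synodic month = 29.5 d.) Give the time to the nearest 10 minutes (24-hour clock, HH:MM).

The Moon has covered 18.1/29.5 of its cycle, so θ ≈ 360° × 18.1/29.5 = 220.9°.
Delay after the Sun = 220.9° / (15°/h) ≈ 14.73 h.
06:00 + 14.725 h ≈ 20:44 → 20:40 to the nearest ten minutes.

20:40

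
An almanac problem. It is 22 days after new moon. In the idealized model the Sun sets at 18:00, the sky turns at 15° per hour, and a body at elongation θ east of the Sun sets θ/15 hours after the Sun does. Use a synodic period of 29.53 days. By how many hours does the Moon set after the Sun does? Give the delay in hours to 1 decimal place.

Phase angle: θ = 360°·(22 d)/(29.53 d) = 268.2°.
At 15° of sky rotation per hour, 268.2° corresponds to a 17.88 h lag.
So the Moon sets 17.88 h after the Sun.

17.9 h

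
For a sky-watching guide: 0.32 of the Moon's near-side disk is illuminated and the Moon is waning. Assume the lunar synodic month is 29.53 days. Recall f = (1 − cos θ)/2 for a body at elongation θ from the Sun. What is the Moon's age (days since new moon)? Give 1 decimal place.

cos θ = 1 − 2f = 0.360, giving a principal value of 68.9°.
A waning Moon lies in 180°–360°, so θ = 360° − 68.9° = 291.1°.
At 360°/29.53 d per day, 291.1° corresponds to 23.88 days.

23.9 days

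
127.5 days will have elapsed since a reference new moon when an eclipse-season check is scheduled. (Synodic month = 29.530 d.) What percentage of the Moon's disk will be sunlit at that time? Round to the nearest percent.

71%

127.5/29.530 = 4.318 lunations, so 4 complete cycles and 9.38 d into the next.
Elongation θ = 360° × 9.38/29.530 ≈ 114.4°.
Illuminated fraction = (1 − cos 114.4°)/2 = (1 − (-0.412))/2 ≈ 0.706, so 71%.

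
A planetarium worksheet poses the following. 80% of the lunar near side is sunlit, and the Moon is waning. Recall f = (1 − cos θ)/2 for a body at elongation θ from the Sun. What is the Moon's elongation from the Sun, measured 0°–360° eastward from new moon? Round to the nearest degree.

233°

Invert f = (1 − cos θ)/2 to get cos θ = 1 − 2(0.80) = -0.600, hence θ₀ = arccos -0.600 = 126.9°.
A waning Moon lies in 180°–360°, so θ = 360° − 126.9° = 233.1°.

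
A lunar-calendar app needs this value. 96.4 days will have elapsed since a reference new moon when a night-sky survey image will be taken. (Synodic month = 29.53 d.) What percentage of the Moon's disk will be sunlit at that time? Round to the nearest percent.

55%

96.4/29.53 = 3.264 lunations, so 3 complete cycles and 7.81 d into the next.
Elongation θ = 360° × 7.81/29.53 ≈ 95.2°.
With cos θ = (-0.091), the lit fraction is (1 − (-0.091))/2 ≈ 0.545, so 55%.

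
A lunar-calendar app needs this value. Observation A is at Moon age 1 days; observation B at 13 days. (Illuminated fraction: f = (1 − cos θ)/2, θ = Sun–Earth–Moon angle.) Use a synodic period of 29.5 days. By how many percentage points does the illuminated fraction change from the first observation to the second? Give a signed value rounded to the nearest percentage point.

+95 percentage points

First observation: θ = 360°·1/29.5 = 12.2°, so f = 0.011.
Second observation: θ = 158.6°, f = 0.966.
Δf = 0.966 − 0.011 = +0.954, i.e. +95 pp.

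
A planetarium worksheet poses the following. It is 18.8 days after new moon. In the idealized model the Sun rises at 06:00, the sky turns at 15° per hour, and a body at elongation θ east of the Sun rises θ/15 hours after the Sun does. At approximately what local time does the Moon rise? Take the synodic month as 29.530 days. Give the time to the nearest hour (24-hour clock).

The Moon has covered 18.8/29.530 of its cycle, so θ ≈ 360° × 18.8/29.530 = 229.2°.
At 15° of sky rotation per hour, 229.2° corresponds to a 15.28 h lag.
06:00 + 15.28 h ≈ 21:17 → 21:00 to the nearest hour.

21:00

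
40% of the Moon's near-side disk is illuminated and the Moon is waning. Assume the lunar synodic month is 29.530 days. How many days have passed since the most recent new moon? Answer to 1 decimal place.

23.1 days

cos θ = 1 − 2f = 0.200, giving a principal value of 78.5°.
Since the Moon is past full (waning), take the reflex angle: θ = 360° − 78.5° = 281.5°.
That fraction of the synodic month is 281.5/360 × 29.530 d ≈ 23.09 d.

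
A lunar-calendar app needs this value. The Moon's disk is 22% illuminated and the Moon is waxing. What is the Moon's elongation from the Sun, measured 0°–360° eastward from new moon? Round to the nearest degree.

cos θ = 1 − 2f = 0.560, giving a principal value of 55.9°.
The Moon is waxing (0°–180°), so θ = 55.9° directly.

56°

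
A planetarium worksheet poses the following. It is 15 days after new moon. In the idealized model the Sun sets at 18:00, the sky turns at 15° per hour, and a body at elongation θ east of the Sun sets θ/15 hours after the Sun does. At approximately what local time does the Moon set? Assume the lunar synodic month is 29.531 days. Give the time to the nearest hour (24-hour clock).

The Moon has covered 15/29.531 of its cycle, so θ ≈ 360° × 15/29.531 = 182.9°.
At 15° of sky rotation per hour, 182.9° corresponds to a 12.19 h lag.
18:00 + 12.19 h ≈ 06:11 → 06:00 to the nearest hour.

06:00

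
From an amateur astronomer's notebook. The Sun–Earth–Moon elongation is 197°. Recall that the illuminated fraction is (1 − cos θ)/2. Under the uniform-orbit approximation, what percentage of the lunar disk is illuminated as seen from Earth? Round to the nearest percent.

Half-versine of 197°: (1 − (-0.956))/2 = 0.978, i.e. 98%.

98%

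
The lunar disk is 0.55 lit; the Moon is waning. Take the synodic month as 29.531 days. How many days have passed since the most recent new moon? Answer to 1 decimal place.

From f = (1 − cos θ)/2: cos θ = 1 − 2×0.55 = -0.100; arccos → 95.7°.
A waning Moon lies in 180°–360°, so θ = 360° − 95.7° = 264.3°.
At 360°/29.531 d per day, 264.3° corresponds to 21.68 days.

21.7 days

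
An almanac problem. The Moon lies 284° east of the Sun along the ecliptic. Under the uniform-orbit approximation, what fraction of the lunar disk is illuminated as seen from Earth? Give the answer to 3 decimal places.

0.379

Half-versine of 284°: (1 − 0.242)/2 = 0.379.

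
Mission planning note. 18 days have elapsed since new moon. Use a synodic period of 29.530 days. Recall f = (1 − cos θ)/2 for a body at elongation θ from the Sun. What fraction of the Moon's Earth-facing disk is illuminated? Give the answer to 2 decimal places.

0.89

The Moon has covered 18/29.530 of its cycle, so θ ≈ 360° × 18/29.530 = 219.4°.
Illuminated fraction = (1 − cos 219.4°)/2 = (1 − (-0.772))/2 ≈ 0.886.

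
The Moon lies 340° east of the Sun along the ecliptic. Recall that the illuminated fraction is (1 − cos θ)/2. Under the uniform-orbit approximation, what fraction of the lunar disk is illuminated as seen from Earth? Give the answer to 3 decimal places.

cos 340° = 0.940, so f = (1 − 0.940)/2 = 0.030.

0.030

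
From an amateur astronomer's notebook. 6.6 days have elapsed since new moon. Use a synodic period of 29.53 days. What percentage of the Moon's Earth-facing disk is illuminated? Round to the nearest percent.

Elongation θ = 360° × 6.6/29.53 ≈ 80.5°.
Illuminated fraction = (1 − cos 80.5°)/2 = (1 − 0.166)/2 ≈ 0.417, so 42%.

42%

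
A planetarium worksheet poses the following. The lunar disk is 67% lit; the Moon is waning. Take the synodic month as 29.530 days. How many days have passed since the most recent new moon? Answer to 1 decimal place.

20.5 days

Invert f = (1 − cos θ)/2 to get cos θ = 1 − 2(0.67) = -0.340, hence θ₀ = arccos -0.340 = 109.9°.
Since the Moon is past full (waning), take the reflex angle: θ = 360° − 109.9° = 250.1°.
That fraction of the synodic month is 250.1/360 × 29.530 d ≈ 20.52 d.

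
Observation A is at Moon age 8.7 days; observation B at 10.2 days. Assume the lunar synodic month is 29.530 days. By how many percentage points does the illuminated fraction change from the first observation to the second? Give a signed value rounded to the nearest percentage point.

+14 percentage points

First observation: θ = 360°·8.7/29.530 = 106.1°, so f = 0.638.
Second observation: θ = 124.3°, f = 0.782.
Δf = 0.782 − 0.638 = +0.144, i.e. +14 pp.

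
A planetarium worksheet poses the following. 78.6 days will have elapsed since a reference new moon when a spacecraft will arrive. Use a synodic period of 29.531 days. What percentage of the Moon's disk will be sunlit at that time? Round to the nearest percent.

76%

78.6 d spans 2 complete synodic months (2 × 29.531 = 59.06 d) plus 19.54 d.
Phase angle: θ = 360°·(19.54 d)/(29.531 d) = 238.2°.
cos 238.2° = (-0.527), so f = (1 − (-0.527))/2 = 0.764, so 76%.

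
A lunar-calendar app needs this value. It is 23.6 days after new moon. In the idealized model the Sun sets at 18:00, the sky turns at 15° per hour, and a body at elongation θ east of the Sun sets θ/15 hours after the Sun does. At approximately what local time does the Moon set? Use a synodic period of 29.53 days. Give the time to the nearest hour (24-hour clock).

13:00

Elongation θ = 360° × 23.6/29.53 ≈ 287.7°.
The Moon trails the Sun by θ/15 = 287.7/15 ≈ 19.18 hours.
18:00 + 19.18 h ≈ 13:11 → 13:00 to the nearest hour.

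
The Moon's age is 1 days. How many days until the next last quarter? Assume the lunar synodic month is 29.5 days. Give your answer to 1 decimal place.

21.1 days

Last quarter occurs at elongation 270°, i.e. at age 29.5 × 270/360 = 22.125 d.
That is 22.125 − 1 = 21.125 days ahead.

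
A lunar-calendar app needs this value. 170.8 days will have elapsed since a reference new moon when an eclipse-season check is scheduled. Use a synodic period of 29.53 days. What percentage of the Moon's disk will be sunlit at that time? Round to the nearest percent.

170.8/29.53 = 5.784 lunations, so 5 complete cycles and 23.15 d into the next.
Elongation θ = 360° × 23.15/29.53 ≈ 282.2°.
cos 282.2° = 0.212, so f = (1 − 0.212)/2 = 0.394, so 39%.

39%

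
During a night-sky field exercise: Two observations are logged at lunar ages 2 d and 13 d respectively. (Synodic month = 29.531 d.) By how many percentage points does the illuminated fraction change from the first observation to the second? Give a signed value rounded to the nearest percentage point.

+92 percentage points

First observation: θ = 360°·2/29.531 = 24.4°, so f = 0.045.
Second observation: θ = 158.5°, f = 0.965.
Δf = 0.965 − 0.045 = +0.921, i.e. +92 pp.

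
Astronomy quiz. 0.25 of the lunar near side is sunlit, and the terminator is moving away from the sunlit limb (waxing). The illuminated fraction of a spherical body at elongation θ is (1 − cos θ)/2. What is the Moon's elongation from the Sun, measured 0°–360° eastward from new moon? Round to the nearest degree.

60°

cos θ = 1 − 2f = 0.500, giving a principal value of 60.0°.
The Moon is waxing (0°–180°), so θ = 60.0° directly.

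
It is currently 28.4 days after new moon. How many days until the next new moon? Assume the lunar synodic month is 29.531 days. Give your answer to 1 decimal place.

1.1 days

One full lunation from the last new moon is 29.531 d; remaining = 29.531 − 28.4 = 1.131 d.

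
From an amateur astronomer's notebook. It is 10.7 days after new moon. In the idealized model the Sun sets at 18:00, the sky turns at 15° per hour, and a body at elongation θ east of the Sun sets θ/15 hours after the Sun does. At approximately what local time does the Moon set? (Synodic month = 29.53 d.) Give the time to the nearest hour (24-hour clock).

03:00

The Moon has covered 10.7/29.53 of its cycle, so θ ≈ 360° × 10.7/29.53 = 130.4°.
The Moon trails the Sun by θ/15 = 130.4/15 ≈ 8.70 hours.
18:00 + 8.70 h ≈ 02:42 → 03:00 to the nearest hour.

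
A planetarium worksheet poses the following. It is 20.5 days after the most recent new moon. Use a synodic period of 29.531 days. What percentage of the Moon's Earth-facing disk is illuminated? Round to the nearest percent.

Phase angle: θ = 360°·(20.5 d)/(29.531 d) = 249.9°.
With cos θ = (-0.344), the lit fraction is (1 − (-0.344))/2 ≈ 0.672, so 67%.

67%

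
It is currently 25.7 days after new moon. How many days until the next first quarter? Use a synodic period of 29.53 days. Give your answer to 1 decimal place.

11.2 days

First quarter occurs at elongation 90°, i.e. at age 29.53 × 90/360 = 7.383 d.
This lunation's first quarter (7.383 d) has passed, so add one period: 36.913 − 25.7 = 11.213 days.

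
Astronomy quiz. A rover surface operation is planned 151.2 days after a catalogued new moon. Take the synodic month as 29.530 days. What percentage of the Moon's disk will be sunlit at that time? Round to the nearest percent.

14%

151.2 d spans 5 complete synodic months (5 × 29.530 = 147.65 d) plus 3.55 d.
Phase angle: θ = 360°·(3.55 d)/(29.530 d) = 43.3°.
With cos θ = 0.728, the lit fraction is (1 − 0.728)/2 ≈ 0.136, so 14%.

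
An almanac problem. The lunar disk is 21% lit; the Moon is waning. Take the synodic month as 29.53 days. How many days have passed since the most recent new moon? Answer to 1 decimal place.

25.1 days

From f = (1 − cos θ)/2: cos θ = 1 − 2×0.21 = 0.580; arccos → 54.5°.
Since the Moon is past full (waning), take the reflex angle: θ = 360° − 54.5° = 305.5°.
That fraction of the synodic month is 305.5/360 × 29.53 d ≈ 25.06 d.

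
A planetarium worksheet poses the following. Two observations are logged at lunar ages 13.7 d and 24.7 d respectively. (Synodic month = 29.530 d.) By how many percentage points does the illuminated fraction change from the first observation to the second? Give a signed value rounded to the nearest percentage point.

-75 percentage points

θ₁ = 360° × 13.7/29.530 = 167.0°, f₁ = (1 − cos θ₁)/2 = 0.987.
θ₂ = 360° × 24.7/29.530 = 301.1°, f₂ = (1 − cos θ₂)/2 = 0.242.
Change = f₂ − f₁ = -0.746 → -75 percentage points.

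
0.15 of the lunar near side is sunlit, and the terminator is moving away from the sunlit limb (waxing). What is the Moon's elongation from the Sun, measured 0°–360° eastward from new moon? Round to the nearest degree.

Invert f = (1 − cos θ)/2 to get cos θ = 1 − 2(0.15) = 0.700, hence θ₀ = arccos 0.700 = 45.6°.
The Moon is waxing (0°–180°), so θ = 45.6° directly.

46°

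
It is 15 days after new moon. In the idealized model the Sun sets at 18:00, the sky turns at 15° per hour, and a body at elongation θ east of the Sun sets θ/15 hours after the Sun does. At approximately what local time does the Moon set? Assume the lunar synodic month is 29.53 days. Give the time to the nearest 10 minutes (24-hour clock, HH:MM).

06:10

The Moon has covered 15/29.53 of its cycle, so θ ≈ 360° × 15/29.53 = 182.9°.
At 15° of sky rotation per hour, 182.9° corresponds to a 12.19 h lag.
18:00 + 12.191 h ≈ 06:11 → 06:10 to the nearest ten minutes.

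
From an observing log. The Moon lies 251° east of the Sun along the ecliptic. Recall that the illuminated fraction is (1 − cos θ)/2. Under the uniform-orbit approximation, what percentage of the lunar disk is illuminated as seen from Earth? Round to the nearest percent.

66%

cos 251° = (-0.326), so f = (1 − (-0.326))/2 = 0.663, i.e. 66%.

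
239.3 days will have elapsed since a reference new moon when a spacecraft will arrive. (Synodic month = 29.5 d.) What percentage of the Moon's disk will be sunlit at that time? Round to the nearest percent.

239.3 d spans 8 complete synodic months (8 × 29.5 = 236.00 d) plus 3.30 d.
Phase angle: θ = 360°·(3.30 d)/(29.5 d) = 40.3°.
cos 40.3° = 0.763, so f = (1 − 0.763)/2 = 0.119, so 12%.

12%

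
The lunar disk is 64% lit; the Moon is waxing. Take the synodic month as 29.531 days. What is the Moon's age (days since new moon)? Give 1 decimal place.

From f = (1 − cos θ)/2: cos θ = 1 − 2×0.64 = -0.280; arccos → 106.3°.
The Moon is waxing (0°–180°), so θ = 106.3° directly.
Age = 29.531 × 106.3°/360° ≈ 8.72 days.

8.7 days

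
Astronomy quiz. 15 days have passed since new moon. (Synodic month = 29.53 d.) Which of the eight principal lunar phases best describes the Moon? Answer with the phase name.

θ ≈ 360° × 15/29.53 = 183°, which falls in the full moon sector.

full moon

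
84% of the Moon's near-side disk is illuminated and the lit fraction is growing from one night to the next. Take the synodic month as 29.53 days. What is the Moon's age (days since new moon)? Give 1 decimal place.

From f = (1 − cos θ)/2: cos θ = 1 − 2×0.84 = -0.680; arccos → 132.8°.
The Moon is waxing (0°–180°), so θ = 132.8° directly.
That fraction of the synodic month is 132.8/360 × 29.53 d ≈ 10.90 d.

10.9 days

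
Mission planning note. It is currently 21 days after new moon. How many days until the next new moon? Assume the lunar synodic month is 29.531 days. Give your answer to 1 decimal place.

8.5 days

The next new moon completes the synodic month: 29.531 − 21 = 8.531 days.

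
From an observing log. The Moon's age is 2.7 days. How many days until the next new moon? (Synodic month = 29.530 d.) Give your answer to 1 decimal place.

26.8 days

The next new moon completes the synodic month: 29.530 − 2.7 = 26.830 days.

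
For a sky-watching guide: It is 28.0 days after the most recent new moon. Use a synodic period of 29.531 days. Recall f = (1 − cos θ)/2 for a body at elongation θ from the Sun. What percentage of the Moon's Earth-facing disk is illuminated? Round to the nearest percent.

Phase angle: θ = 360°·(28.0 d)/(29.531 d) = 341.3°.
cos 341.3° = 0.947, so f = (1 − 0.947)/2 = 0.026, so 3%.

3%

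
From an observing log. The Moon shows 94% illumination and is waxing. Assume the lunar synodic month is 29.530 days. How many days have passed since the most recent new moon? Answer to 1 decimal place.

From f = (1 − cos θ)/2: cos θ = 1 − 2×0.94 = -0.880; arccos → 151.6°.
Before full moon the principal value applies: θ = 151.6°.
At 360°/29.530 d per day, 151.6° corresponds to 12.44 days.

12.4 days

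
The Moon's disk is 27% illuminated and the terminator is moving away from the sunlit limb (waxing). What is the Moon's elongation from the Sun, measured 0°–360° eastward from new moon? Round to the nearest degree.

63°

cos θ = 1 − 2f = 0.460, giving a principal value of 62.6°.
Waxing ⇒ before full, so θ = 62.6°.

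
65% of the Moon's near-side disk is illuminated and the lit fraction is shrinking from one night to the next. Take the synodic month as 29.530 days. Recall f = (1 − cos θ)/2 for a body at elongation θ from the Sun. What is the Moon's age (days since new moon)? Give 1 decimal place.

20.7 days

From f = (1 − cos θ)/2: cos θ = 1 − 2×0.65 = -0.300; arccos → 107.5°.
A waning Moon lies in 180°–360°, so θ = 360° − 107.5° = 252.5°.
Age = 29.530 × 252.5°/360° ≈ 20.72 days.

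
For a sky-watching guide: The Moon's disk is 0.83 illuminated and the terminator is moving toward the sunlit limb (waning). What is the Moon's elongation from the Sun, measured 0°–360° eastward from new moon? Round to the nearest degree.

229°

Invert f = (1 − cos θ)/2 to get cos θ = 1 − 2(0.83) = -0.660, hence θ₀ = arccos -0.660 = 131.3°.
Waning ⇒ past full, so θ = 360° − 131.3° = 228.7°.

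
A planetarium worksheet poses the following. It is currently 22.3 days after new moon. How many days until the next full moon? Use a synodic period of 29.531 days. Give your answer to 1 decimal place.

22.0 days

Full moon occurs at elongation 180°, i.e. at age 29.531 × 180/360 = 14.765 d.
This lunation's full moon (14.765 d) has passed, so add one period: 44.296 − 22.3 = 21.996 days.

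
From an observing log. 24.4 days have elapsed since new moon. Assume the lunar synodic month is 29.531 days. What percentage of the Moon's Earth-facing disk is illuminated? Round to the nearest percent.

Phase angle: θ = 360°·(24.4 d)/(29.531 d) = 297.5°.
cos 297.5° = 0.461, so f = (1 − 0.461)/2 = 0.270, so 27%.

27%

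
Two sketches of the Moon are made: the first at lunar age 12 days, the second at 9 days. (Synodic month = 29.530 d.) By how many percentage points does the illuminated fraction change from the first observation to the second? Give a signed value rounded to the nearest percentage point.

First observation: θ = 360°·12/29.530 = 146.3°, so f = 0.916.
Second observation: θ = 109.7°, f = 0.669.
Δf = 0.669 − 0.916 = -0.247, i.e. -25 pp.

-25 percentage points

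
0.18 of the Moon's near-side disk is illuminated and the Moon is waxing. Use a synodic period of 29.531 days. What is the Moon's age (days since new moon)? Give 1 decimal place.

4.1 days

From f = (1 − cos θ)/2: cos θ = 1 − 2×0.18 = 0.640; arccos → 50.2°.
The Moon is waxing (0°–180°), so θ = 50.2° directly.
Age = 29.531 × 50.2°/360° ≈ 4.12 days.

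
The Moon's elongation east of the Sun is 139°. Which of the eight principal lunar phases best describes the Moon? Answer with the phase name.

The waxing gibbous sector spans roughly 112°–158°; 139° falls inside it.

waxing gibbous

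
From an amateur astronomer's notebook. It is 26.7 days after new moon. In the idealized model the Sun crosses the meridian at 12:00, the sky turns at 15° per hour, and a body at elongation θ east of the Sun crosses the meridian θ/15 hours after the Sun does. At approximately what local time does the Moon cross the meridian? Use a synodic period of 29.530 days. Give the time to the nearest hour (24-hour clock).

Elongation θ = 360° × 26.7/29.530 ≈ 325.5°.
The Moon trails the Sun by θ/15 = 325.5/15 ≈ 21.70 hours.
12:00 + 21.70 h ≈ 09:42 → 10:00 to the nearest hour.

10:00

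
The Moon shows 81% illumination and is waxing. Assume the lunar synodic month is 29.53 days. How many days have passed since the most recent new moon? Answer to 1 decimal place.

Invert f = (1 − cos θ)/2 to get cos θ = 1 − 2(0.81) = -0.620, hence θ₀ = arccos -0.620 = 128.3°.
Waxing ⇒ before full, so θ = 128.3°.
That fraction of the synodic month is 128.3/360 × 29.53 d ≈ 10.53 d.

10.5 days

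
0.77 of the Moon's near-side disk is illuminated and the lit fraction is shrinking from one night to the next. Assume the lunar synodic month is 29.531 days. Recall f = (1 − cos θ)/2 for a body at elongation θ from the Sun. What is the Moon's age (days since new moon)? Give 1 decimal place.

19.5 days

cos θ = 1 − 2f = -0.540, giving a principal value of 122.7°.
Since the Moon is past full (waning), take the reflex angle: θ = 360° − 122.7° = 237.3°.
That fraction of the synodic month is 237.3/360 × 29.531 d ≈ 19.47 d.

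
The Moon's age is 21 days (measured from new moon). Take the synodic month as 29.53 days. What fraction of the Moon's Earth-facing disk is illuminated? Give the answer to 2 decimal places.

Elongation θ = 360° × 21/29.53 ≈ 256.0°.
Illuminated fraction = (1 − cos 256.0°)/2 = (1 − (-0.242))/2 ≈ 0.621.

0.62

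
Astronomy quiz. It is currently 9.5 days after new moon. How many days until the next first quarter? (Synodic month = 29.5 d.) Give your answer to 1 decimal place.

First quarter occurs at elongation 90°, i.e. at age 29.5 × 90/360 = 7.375 d.
Already past this cycle's first quarter; the next is at 7.375 + 29.5 = 36.875 d, so 36.875 − 9.5 = 27.375 days.

27.4 days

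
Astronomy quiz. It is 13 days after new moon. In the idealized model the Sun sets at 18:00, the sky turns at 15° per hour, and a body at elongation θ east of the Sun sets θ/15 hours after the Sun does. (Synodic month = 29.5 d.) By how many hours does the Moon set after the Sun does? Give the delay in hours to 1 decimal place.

10.6 h

Phase angle: θ = 360°·(13 d)/(29.5 d) = 158.6°.
At 15° of sky rotation per hour, 158.6° corresponds to a 10.58 h lag.
So the Moon sets 10.58 h after the Sun.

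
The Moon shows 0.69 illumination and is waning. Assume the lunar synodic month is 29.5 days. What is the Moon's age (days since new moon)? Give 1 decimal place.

From f = (1 − cos θ)/2: cos θ = 1 − 2×0.69 = -0.380; arccos → 112.3°.
Waning ⇒ past full, so θ = 360° − 112.3° = 247.7°.
Age = 29.5 × 247.7°/360° ≈ 20.29 days.

20.3 days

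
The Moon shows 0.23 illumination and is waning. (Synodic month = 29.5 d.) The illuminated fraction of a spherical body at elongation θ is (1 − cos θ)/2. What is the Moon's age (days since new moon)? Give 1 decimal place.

24.8 days

cos θ = 1 − 2f = 0.540, giving a principal value of 57.3°.
Waning ⇒ past full, so θ = 360° − 57.3° = 302.7°.
Age = 29.5 × 302.7°/360° ≈ 24.80 days.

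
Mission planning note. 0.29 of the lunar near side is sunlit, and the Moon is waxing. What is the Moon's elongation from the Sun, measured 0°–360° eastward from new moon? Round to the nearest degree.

From f = (1 − cos θ)/2: cos θ = 1 − 2×0.29 = 0.420; arccos → 65.2°.
Before full moon the principal value applies: θ = 65.2°.

65°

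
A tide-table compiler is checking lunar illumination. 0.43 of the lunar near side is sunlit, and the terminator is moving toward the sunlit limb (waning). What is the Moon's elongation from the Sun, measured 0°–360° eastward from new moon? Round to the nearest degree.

cos θ = 1 − 2f = 0.140, giving a principal value of 82.0°.
A waning Moon lies in 180°–360°, so θ = 360° − 82.0° = 278.0°.

278°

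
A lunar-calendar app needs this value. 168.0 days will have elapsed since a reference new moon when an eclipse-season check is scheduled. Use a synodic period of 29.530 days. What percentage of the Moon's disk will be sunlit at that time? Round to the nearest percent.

69%

168.0/29.530 = 5.689 lunations, so 5 complete cycles and 20.35 d into the next.
Elongation θ = 360° × 20.35/29.530 ≈ 248.1°.
cos 248.1° = (-0.373), so f = (1 − (-0.373))/2 = 0.687, so 69%.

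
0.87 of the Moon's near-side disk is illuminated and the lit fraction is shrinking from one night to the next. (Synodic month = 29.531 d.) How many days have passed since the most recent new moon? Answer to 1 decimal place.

18.2 days

From f = (1 − cos θ)/2: cos θ = 1 − 2×0.87 = -0.740; arccos → 137.7°.
Waning ⇒ past full, so θ = 360° − 137.7° = 222.3°.
At 360°/29.531 d per day, 222.3° corresponds to 18.23 days.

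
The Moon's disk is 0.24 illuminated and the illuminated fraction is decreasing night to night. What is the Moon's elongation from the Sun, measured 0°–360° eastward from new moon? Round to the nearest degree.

301°

cos θ = 1 − 2f = 0.520, giving a principal value of 58.7°.
A waning Moon lies in 180°–360°, so θ = 360° − 58.7° = 301.3°.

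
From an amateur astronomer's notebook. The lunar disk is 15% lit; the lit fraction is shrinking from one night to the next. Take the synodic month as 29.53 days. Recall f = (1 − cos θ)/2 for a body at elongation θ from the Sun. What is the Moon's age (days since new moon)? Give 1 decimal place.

25.8 days

From f = (1 − cos θ)/2: cos θ = 1 − 2×0.15 = 0.700; arccos → 45.6°.
Since the Moon is past full (waning), take the reflex angle: θ = 360° − 45.6° = 314.4°.
At 360°/29.53 d per day, 314.4° corresponds to 25.79 days.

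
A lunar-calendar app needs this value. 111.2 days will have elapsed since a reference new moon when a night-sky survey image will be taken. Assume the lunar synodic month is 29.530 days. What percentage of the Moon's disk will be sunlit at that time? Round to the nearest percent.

45%

111.2/29.530 = 3.766 lunations, so 3 complete cycles and 22.61 d into the next.
Elongation θ = 360° × 22.61/29.530 ≈ 275.6°.
With cos θ = 0.098, the lit fraction is (1 − 0.098)/2 ≈ 0.451, so 45%.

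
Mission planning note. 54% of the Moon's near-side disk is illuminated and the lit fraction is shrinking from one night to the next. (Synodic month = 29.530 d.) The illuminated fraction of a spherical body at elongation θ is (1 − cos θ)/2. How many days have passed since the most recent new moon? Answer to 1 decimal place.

Invert f = (1 − cos θ)/2 to get cos θ = 1 − 2(0.54) = -0.080, hence θ₀ = arccos -0.080 = 94.6°.
A waning Moon lies in 180°–360°, so θ = 360° − 94.6° = 265.4°.
Age = 29.530 × 265.4°/360° ≈ 21.77 days.

21.8 days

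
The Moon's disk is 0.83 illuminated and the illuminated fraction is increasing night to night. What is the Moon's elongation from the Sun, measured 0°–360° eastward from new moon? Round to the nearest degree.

131°

From f = (1 − cos θ)/2: cos θ = 1 − 2×0.83 = -0.660; arccos → 131.3°.
Before full moon the principal value applies: θ = 131.3°.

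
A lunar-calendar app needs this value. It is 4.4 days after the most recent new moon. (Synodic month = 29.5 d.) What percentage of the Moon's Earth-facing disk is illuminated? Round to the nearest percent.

Elongation θ = 360° × 4.4/29.5 ≈ 53.7°.
cos 53.7° = 0.592, so f = (1 − 0.592)/2 = 0.204, so 20%.

20%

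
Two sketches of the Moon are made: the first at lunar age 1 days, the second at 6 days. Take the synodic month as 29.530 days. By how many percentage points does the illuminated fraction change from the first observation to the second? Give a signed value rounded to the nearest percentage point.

First observation: θ = 360°·1/29.530 = 12.2°, so f = 0.011.
Second observation: θ = 73.1°, f = 0.355.
Δf = 0.355 − 0.011 = +0.344, i.e. +34 pp.

+34 pp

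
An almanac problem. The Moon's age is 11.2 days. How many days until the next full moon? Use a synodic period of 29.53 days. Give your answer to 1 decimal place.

Full moon is 0.5 of the way through the cycle: age 0.5 × 29.53 = 14.765 d.
That is 14.765 − 11.2 = 3.565 days ahead.

3.6 days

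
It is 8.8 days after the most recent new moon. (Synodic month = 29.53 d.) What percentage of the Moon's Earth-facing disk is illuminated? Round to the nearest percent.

65%

Phase angle: θ = 360°·(8.8 d)/(29.53 d) = 107.3°.
With cos θ = (-0.297), the lit fraction is (1 − (-0.297))/2 ≈ 0.649, so 65%.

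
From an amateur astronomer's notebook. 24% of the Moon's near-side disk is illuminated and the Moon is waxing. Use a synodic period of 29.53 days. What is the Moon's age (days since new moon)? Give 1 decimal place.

4.8 days

cos θ = 1 − 2f = 0.520, giving a principal value of 58.7°.
The Moon is waxing (0°–180°), so θ = 58.7° directly.
At 360°/29.53 d per day, 58.7° corresponds to 4.81 days.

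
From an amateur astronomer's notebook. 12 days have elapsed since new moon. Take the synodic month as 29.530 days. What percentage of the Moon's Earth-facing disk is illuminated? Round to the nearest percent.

Elongation θ = 360° × 12/29.530 ≈ 146.3°.
With cos θ = (-0.832), the lit fraction is (1 − (-0.832))/2 ≈ 0.916, so 92%.

92%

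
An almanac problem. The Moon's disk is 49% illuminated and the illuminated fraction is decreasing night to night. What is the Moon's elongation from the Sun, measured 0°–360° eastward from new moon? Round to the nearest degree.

From f = (1 − cos θ)/2: cos θ = 1 − 2×0.49 = 0.020; arccos → 88.9°.
Since the Moon is past full (waning), take the reflex angle: θ = 360° − 88.9° = 271.1°.

271°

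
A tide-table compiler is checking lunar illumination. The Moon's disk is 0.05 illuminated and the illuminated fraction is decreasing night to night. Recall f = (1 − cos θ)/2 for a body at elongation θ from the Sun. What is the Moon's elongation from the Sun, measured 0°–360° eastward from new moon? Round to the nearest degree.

Invert f = (1 − cos θ)/2 to get cos θ = 1 − 2(0.05) = 0.900, hence θ₀ = arccos 0.900 = 25.8°.
A waning Moon lies in 180°–360°, so θ = 360° − 25.8° = 334.2°.

334°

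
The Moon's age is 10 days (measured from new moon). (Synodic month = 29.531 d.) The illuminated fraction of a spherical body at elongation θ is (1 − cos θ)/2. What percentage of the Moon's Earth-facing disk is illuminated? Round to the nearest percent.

Elongation θ = 360° × 10/29.531 ≈ 121.9°.
Illuminated fraction = (1 − cos 121.9°)/2 = (1 − (-0.529))/2 ≈ 0.764, so 76%.

76%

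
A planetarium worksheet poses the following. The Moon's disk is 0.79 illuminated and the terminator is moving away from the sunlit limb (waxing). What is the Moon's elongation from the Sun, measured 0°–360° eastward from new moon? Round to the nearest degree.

From f = (1 − cos θ)/2: cos θ = 1 − 2×0.79 = -0.580; arccos → 125.5°.
Waxing ⇒ before full, so θ = 125.5°.

125°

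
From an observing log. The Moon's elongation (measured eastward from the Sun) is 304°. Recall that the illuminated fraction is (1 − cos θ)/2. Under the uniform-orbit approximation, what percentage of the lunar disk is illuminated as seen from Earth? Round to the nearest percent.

cos 304° = 0.559, so f = (1 − 0.559)/2 = 0.220, i.e. 22%.

22%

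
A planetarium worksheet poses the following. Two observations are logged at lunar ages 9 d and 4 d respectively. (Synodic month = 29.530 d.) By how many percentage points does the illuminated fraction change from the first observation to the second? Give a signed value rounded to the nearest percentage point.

θ₁ = 360° × 9/29.530 = 109.7°, f₁ = (1 − cos θ₁)/2 = 0.669.
θ₂ = 360° × 4/29.530 = 48.8°, f₂ = (1 − cos θ₂)/2 = 0.170.
Change = f₂ − f₁ = -0.498 → -50 percentage points.

-50 percentage points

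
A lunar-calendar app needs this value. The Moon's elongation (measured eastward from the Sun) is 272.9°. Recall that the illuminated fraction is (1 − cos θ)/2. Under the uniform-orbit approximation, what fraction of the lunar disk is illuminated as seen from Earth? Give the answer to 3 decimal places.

0.475

f = (1 − cos 272.9°)/2 = (1 − 0.051)/2 ≈ 0.475.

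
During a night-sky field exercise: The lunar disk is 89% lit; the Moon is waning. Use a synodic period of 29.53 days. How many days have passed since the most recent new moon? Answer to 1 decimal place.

17.9 days

Invert f = (1 − cos θ)/2 to get cos θ = 1 − 2(0.89) = -0.780, hence θ₀ = arccos -0.780 = 141.3°.
Since the Moon is past full (waning), take the reflex angle: θ = 360° − 141.3° = 218.7°.
That fraction of the synodic month is 218.7/360 × 29.53 d ≈ 17.94 d.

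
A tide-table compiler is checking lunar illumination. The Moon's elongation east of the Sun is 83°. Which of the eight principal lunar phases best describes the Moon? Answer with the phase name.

first quarter

83° lies in the first quarter sector of the 8-phase cycle.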